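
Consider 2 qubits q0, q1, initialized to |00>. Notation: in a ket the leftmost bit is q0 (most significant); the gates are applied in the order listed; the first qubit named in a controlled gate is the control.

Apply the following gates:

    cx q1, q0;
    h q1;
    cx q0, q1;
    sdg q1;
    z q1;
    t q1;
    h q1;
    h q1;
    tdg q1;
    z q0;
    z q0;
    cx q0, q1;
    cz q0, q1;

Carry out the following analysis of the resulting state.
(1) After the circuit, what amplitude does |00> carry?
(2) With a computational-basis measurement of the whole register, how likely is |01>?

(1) The final state's coefficient on |00> equals sqrt(2)/2. Key observation: steps 6-9 multiply out to the identity, so the circuit reduces to the remaining gates.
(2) A full measurement returns |01> with probability 1/2.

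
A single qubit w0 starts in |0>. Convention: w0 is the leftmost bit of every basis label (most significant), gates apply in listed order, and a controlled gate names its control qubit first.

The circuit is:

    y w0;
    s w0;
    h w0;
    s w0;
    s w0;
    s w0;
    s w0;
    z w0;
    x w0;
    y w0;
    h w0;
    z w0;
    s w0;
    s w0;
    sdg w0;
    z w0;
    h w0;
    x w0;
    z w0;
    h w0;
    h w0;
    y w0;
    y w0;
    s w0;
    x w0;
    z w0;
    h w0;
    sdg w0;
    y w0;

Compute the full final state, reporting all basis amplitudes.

The final amplitudes are -1/2 - I/2 on |0>, -1/2 - I/2 on |1>. Key observation: gates 4-7 undo each other exactly, leaving only the rest of the circuit to track.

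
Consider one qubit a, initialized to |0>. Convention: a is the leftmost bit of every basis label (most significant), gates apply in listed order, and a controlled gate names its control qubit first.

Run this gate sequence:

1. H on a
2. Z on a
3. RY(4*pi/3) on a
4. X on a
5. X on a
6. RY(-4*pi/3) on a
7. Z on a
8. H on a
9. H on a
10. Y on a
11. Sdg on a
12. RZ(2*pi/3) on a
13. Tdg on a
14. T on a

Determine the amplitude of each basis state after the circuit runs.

The final amplitudes are -sqrt(2)*exp(I*pi/6)/2 on |0>, sqrt(2)*exp(I*pi/3)/2 on |1>. Key observation: steps 1-8 multiply out to the identity, so the circuit reduces to the remaining gates.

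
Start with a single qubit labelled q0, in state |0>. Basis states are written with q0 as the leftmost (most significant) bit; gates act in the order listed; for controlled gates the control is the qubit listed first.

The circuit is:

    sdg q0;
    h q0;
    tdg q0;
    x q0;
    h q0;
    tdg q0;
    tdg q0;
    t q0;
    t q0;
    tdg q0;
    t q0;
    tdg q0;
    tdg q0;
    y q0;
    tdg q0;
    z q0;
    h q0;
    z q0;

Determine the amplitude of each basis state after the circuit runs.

The resulting statevector has amplitude -1/2 on |0>, sqrt(2)*(-2 - exp(I*pi/4) - exp(3*I*pi/4))/4 on |1>.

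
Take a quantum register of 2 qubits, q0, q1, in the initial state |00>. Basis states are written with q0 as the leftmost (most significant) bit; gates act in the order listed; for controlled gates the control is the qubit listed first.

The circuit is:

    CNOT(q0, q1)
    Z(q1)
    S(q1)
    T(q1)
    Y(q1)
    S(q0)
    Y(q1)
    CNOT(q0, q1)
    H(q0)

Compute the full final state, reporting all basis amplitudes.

The final amplitudes are sqrt(2)/2 on |00>, 0 on |01>, sqrt(2)/2 on |10>, 0 on |11>.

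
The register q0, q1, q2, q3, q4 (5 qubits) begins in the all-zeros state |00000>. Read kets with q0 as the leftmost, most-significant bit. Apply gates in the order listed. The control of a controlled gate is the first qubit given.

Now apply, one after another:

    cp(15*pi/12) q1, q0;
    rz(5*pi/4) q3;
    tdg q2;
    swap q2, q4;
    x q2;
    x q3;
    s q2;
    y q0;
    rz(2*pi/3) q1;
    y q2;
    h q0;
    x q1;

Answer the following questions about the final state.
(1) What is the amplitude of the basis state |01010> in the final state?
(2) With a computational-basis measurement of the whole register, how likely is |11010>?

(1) |01010> carries amplitude -sqrt(2)*exp(13*I*pi/24)/2 in the final state.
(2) A full measurement returns |11010> with probability 1/2.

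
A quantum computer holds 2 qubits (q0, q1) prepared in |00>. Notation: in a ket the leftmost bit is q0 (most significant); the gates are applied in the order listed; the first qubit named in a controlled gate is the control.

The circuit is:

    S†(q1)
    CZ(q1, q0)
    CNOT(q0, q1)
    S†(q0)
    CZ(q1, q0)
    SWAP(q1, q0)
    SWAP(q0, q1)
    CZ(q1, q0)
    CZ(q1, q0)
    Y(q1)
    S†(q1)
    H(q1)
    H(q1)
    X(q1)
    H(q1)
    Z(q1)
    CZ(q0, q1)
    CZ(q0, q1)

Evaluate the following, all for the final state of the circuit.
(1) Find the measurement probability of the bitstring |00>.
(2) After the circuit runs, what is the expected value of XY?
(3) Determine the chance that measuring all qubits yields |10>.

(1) A full measurement returns |00> with probability 1/2. Key observation: gates 13-16 undo each other exactly, leaving only the rest of the circuit to track.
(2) The expectation value of XY is 0.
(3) The probability of measuring |10> is 0.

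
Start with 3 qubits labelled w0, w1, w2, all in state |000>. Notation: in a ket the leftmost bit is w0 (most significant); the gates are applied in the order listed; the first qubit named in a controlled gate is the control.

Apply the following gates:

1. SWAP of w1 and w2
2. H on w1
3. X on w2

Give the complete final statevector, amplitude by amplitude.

The resulting statevector has amplitude sqrt(2)/2 on |001>, sqrt(2)/2 on |011>, and 0 on every other basis state.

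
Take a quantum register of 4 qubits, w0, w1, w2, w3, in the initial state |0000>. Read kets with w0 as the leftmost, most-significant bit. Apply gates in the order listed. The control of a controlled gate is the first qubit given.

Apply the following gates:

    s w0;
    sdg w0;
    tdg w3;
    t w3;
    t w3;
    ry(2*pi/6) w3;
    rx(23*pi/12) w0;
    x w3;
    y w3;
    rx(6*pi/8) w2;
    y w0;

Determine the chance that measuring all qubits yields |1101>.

The probability of measuring |1101> is 0.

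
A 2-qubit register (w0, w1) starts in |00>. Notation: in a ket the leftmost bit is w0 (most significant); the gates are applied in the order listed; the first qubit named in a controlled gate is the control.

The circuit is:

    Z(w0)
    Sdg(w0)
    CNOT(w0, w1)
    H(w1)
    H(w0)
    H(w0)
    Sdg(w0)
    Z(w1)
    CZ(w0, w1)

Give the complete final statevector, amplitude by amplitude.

The final amplitudes are sqrt(2)/2 on |00>, -sqrt(2)/2 on |01>, 0 on |10>, 0 on |11>.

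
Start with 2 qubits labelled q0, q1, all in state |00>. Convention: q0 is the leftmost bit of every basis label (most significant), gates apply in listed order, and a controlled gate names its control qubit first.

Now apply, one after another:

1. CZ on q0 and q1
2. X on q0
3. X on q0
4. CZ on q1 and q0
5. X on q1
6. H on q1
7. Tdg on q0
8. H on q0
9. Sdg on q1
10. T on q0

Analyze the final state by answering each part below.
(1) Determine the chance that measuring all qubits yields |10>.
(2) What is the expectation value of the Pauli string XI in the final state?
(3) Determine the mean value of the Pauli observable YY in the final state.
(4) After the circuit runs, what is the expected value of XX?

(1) The probability of measuring |10> is 1/4. Key observation: gates 2-3 undo each other exactly, leaving only the rest of the circuit to track.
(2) The observable XI averages to sqrt(2)/2.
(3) The expectation value of YY is sqrt(2)/2.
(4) The expectation value of XX is 0.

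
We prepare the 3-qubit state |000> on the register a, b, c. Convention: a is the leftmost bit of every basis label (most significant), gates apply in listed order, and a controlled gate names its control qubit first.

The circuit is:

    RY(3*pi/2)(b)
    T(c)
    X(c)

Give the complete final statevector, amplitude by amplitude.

After the circuit, the state carries amplitude -sqrt(2)/2 on |001>, sqrt(2)/2 on |011>, and 0 on every other basis state.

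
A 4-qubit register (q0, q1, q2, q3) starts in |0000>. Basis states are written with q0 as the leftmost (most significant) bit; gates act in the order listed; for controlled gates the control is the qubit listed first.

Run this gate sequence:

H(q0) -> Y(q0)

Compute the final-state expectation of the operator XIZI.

The expectation value of XIZI is -1.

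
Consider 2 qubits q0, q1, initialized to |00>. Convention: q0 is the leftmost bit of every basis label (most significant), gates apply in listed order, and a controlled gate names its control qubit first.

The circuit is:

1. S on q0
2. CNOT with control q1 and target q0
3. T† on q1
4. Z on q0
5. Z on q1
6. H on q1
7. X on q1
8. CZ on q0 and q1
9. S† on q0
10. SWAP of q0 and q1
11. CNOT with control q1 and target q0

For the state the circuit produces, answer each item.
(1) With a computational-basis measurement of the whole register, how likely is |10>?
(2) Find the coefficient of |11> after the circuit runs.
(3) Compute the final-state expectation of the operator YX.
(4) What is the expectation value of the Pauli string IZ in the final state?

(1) Outcome |10> occurs with probability 1/2.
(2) |11> carries amplitude 0 in the final state.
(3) In the final state, YX has expectation 0.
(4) The expectation value of IZ is 1.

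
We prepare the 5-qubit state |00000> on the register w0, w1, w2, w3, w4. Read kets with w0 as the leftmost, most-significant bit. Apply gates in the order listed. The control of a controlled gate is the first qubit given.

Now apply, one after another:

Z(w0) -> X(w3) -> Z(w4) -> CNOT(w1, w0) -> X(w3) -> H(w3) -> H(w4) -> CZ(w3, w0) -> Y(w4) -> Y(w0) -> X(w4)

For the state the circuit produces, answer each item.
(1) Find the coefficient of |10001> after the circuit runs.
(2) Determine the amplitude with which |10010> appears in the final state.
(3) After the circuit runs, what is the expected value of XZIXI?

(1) |10001> carries amplitude 1/2 in the final state.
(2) |10010> carries amplitude -1/2 in the final state.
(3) In the final state, XZIXI has expectation 0.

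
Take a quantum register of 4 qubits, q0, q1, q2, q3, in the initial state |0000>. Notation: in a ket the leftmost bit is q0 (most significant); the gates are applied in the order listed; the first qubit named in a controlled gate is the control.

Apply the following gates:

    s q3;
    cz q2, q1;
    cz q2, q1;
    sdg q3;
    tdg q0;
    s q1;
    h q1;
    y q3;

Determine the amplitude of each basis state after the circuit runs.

After the circuit, the state carries amplitude sqrt(2)*I/2 on |0001>, sqrt(2)*I/2 on |0101>, and 0 on every other basis state. Key observation: gates 1-4 undo each other exactly, leaving only the rest of the circuit to track.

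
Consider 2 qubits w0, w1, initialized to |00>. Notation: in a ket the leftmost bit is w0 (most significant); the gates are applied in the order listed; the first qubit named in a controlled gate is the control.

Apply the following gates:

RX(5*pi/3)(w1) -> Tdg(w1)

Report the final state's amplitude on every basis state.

The resulting statevector has amplitude -sqrt(3)/2 on |00>, -exp(I*pi/4)/2 on |01>, 0 on |10>, 0 on |11>.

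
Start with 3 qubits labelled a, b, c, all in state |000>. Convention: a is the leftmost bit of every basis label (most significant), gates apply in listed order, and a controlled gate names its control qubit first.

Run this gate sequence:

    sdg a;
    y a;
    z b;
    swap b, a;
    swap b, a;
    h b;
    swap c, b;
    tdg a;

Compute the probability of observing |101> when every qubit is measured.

A full measurement returns |101> with probability 1/2. Key observation: steps 4-5 multiply out to the identity, so the circuit reduces to the remaining gates.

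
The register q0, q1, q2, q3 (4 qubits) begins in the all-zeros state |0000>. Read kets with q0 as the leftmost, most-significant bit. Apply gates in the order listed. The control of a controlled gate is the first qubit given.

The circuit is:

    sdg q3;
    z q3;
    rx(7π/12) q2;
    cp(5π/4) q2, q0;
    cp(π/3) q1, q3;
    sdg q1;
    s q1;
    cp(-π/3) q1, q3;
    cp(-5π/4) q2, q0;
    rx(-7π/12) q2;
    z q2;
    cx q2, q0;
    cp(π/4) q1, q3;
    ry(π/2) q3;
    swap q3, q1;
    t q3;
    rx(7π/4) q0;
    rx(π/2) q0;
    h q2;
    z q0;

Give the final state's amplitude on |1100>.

The final state's coefficient on |1100> equals -sqrt(2)*I*sqrt(sqrt(2) + 2)/8 + sqrt(2)*I*sqrt(2 - sqrt(2))/8. Key observation: steps 3-10 multiply out to the identity, so the circuit reduces to the remaining gates.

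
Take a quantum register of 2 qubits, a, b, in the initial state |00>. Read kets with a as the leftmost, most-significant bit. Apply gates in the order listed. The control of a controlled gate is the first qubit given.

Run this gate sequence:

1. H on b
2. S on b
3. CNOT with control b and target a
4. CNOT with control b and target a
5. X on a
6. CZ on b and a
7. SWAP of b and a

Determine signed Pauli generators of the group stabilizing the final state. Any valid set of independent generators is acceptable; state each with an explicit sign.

One valid set of independent stabilizer generators is -YI, -IZ (any independent generating set of the same group is equally correct).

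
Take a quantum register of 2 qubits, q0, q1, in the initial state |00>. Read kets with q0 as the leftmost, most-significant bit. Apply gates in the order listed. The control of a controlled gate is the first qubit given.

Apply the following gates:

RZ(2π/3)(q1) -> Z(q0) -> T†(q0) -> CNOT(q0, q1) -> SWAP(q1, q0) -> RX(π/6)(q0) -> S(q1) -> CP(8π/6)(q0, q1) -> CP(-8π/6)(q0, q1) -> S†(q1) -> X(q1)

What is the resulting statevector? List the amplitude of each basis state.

The resulting statevector has amplitude 0 on |00>, (-sqrt(6) - sqrt(2))*exp(2*I*pi/3)/4 on |01>, 0 on |10>, (-sqrt(6) + sqrt(2))*exp(I*pi/6)/4 on |11>. Key observation: gates 7-10 undo each other exactly, leaving only the rest of the circuit to track.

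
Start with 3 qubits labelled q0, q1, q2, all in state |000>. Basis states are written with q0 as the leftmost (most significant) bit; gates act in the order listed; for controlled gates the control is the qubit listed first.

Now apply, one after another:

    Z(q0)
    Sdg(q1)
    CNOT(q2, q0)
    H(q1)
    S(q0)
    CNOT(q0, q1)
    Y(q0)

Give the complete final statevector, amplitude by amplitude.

The resulting statevector has amplitude sqrt(2)*I/2 on |100>, sqrt(2)*I/2 on |110>, and 0 on every other basis state.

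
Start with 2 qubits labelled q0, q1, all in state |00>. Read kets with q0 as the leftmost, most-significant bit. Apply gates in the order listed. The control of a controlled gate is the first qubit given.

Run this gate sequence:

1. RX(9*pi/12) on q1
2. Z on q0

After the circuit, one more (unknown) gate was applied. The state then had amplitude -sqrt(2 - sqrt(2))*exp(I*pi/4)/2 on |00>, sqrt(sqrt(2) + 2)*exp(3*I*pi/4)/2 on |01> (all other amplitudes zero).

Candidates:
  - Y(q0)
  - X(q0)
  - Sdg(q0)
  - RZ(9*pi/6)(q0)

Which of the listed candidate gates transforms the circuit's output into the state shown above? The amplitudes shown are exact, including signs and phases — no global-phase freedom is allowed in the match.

The applied gate was RZ(9*pi/6)(q0).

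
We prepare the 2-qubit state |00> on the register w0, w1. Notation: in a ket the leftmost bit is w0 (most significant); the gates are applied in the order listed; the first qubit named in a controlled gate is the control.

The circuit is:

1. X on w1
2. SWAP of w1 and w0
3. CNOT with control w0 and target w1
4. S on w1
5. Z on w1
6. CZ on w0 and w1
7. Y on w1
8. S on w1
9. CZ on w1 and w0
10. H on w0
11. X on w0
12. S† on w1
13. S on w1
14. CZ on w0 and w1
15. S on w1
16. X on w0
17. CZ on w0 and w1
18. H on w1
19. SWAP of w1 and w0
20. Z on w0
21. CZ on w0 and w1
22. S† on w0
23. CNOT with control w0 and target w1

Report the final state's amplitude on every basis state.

The resulting statevector has amplitude 1/2 on |00>, -1/2 on |01>, I/2 on |10>, I/2 on |11>.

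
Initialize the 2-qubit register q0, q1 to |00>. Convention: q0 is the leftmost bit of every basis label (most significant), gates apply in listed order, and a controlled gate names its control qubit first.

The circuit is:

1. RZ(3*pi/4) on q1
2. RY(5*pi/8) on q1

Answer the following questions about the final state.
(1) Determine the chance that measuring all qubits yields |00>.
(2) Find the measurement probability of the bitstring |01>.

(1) Outcome |00> occurs with probability cos(5*pi/16)**2.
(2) The probability of measuring |01> is sin(5*pi/16)**2.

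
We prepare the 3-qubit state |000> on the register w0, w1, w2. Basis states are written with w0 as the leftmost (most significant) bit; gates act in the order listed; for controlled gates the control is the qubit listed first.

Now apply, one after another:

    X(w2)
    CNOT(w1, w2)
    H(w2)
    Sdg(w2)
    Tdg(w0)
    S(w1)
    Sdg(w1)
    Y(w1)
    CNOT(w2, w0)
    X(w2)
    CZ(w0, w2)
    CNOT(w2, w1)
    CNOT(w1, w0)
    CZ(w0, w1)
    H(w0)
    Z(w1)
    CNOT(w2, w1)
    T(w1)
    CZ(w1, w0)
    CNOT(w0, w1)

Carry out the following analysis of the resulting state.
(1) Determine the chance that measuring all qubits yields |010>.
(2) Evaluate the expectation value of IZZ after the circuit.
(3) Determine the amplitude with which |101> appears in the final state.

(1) The probability of measuring |010> is 1/4. Key observation: the block from step 6 through step 7 cancels to the identity and can be dropped.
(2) The observable IZZ averages to 0.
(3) The amplitude on |101> is -exp(3*I*pi/4)/2.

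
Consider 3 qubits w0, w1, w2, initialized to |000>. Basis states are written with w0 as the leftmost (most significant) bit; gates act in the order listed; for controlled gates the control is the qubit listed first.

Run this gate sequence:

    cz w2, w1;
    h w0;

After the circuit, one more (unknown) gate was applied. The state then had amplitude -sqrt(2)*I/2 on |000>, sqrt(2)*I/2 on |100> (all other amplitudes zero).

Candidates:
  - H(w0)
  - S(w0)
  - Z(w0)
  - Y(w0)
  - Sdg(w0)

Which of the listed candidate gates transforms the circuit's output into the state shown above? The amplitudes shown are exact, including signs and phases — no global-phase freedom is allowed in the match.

The unique candidate consistent with the amplitudes is Y(w0).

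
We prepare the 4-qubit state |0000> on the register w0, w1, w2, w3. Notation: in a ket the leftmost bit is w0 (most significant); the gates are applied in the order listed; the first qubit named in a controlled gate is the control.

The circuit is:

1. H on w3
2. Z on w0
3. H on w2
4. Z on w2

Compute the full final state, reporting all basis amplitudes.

The final amplitudes are 1/2 on |0000>, 1/2 on |0001>, -1/2 on |0010>, -1/2 on |0011>, and 0 on every other basis state.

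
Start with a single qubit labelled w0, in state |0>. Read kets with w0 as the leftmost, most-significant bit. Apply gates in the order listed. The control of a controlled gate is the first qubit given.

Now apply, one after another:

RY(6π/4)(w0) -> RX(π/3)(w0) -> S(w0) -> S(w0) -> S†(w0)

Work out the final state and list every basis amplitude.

The resulting statevector has amplitude -sqrt(6)/4 - sqrt(2)*I/4 on |0>, -sqrt(2)/4 + sqrt(6)*I/4 on |1>. Key observation: gates 4-5 undo each other exactly, leaving only the rest of the circuit to track.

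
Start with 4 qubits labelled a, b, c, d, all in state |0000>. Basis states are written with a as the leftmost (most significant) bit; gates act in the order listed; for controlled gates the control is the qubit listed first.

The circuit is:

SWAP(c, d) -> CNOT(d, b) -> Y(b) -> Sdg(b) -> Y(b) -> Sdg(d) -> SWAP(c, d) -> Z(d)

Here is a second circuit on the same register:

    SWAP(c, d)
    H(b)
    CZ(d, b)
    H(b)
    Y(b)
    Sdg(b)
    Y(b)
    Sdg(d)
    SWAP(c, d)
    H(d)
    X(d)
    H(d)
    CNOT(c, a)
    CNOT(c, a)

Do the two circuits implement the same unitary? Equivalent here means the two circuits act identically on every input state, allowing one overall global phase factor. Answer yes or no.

Yes, they are equivalent — the unitaries differ by at most a global phase.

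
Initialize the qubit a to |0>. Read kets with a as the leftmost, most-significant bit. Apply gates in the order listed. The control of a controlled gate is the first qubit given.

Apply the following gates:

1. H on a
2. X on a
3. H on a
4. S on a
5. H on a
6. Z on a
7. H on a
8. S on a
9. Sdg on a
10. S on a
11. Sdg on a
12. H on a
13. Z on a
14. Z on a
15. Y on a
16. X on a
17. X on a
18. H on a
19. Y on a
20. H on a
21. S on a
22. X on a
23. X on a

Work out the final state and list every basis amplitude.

The resulting statevector has amplitude -sqrt(2)/2 on |0>, sqrt(2)*I/2 on |1>. Key observation: gates 6-13 undo each other exactly, leaving only the rest of the circuit to track.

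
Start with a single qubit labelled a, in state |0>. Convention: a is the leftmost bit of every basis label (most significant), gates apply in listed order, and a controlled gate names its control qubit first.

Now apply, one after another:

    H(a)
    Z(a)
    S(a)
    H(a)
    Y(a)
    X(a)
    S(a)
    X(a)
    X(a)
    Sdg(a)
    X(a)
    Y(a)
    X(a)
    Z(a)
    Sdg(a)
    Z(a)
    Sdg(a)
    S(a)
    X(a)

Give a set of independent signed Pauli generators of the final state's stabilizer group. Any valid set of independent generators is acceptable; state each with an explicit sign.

The stabilizer group can be generated by -X, among other valid generating sets. Key observation: the block from step 5 through step 12 cancels to the identity and can be dropped.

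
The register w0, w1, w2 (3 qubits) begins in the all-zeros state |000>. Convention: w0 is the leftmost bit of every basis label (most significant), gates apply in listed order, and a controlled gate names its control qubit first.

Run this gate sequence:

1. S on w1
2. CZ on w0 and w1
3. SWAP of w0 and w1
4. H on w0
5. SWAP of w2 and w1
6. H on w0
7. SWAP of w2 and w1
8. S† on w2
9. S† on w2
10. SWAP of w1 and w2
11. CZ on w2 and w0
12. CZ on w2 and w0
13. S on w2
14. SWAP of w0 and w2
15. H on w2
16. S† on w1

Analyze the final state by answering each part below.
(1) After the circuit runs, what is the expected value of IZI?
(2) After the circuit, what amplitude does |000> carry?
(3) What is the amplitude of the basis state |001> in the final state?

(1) In the final state, IZI has expectation 1.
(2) The amplitude on |000> is sqrt(2)/2.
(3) |001> carries amplitude sqrt(2)/2 in the final state.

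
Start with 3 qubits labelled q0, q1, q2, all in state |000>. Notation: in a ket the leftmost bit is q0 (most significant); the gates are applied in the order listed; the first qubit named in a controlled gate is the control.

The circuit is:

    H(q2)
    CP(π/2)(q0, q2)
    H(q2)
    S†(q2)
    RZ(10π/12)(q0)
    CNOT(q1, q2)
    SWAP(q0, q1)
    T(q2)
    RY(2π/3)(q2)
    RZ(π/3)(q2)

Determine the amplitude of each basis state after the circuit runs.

The final amplitudes are -exp(5*I*pi/12)/2 on |000>, -sqrt(3)*exp(3*I*pi/4)/2 on |001>, and 0 on every other basis state.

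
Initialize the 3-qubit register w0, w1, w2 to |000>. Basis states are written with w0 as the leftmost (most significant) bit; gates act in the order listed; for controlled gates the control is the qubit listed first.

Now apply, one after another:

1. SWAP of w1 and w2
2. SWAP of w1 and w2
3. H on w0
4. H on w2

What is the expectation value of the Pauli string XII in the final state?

The expectation value of XII is 1.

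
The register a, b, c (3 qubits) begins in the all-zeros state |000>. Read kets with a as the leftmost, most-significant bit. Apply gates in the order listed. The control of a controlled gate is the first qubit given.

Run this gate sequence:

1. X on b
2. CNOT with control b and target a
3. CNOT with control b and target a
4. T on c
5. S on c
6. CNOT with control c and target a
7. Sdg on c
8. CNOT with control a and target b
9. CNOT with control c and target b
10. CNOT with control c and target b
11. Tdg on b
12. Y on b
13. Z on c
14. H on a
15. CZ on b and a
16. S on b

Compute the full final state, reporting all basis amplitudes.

The resulting statevector has amplitude -sqrt(2)*exp(I*pi/4)/2 on |000>, -sqrt(2)*exp(I*pi/4)/2 on |100>, and 0 on every other basis state. Key observation: the block from step 2 through step 3 cancels to the identity and can be dropped.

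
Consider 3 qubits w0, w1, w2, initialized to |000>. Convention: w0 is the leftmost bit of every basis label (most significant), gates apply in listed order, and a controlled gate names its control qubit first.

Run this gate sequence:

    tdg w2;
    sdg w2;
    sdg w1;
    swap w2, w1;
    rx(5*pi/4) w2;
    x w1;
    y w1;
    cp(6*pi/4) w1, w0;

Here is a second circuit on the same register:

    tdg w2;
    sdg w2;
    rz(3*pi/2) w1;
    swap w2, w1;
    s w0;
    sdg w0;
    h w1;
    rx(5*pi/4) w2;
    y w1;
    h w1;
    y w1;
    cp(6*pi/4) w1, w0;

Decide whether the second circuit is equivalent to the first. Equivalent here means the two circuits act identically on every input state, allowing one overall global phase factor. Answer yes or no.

No, they are not equivalent — no single phase factor reconciles the two unitaries.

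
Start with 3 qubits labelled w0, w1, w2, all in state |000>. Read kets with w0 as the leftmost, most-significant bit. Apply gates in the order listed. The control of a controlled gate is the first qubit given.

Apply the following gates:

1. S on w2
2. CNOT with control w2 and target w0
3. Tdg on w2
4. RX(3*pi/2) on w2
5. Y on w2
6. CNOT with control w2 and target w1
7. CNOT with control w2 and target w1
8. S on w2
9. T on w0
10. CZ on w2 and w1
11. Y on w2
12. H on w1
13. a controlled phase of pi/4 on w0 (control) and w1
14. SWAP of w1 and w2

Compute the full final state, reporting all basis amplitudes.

The final amplitudes are -I/2 on |000>, -I/2 on |001>, -I/2 on |010>, -I/2 on |011>, 0 on |100>, 0 on |101>, 0 on |110>, 0 on |111>. Key observation: steps 6-7 multiply out to the identity, so the circuit reduces to the remaining gates.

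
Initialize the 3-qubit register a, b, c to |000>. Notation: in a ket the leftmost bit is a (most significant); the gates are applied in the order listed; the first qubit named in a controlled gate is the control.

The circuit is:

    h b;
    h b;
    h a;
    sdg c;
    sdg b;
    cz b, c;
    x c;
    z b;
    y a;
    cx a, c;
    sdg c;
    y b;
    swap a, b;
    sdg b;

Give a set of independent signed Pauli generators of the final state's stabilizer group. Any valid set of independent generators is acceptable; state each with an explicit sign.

The stabilizer group can be generated by -IXX, -ZII, -IZZ, among other valid generating sets.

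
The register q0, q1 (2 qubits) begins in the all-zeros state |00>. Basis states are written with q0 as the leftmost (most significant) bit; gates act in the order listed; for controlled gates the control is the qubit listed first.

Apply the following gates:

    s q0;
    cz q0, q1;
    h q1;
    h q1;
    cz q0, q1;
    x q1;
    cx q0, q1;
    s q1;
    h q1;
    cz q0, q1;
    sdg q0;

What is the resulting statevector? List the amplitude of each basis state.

After the circuit, the state carries amplitude sqrt(2)*I/2 on |00>, -sqrt(2)*I/2 on |01>, 0 on |10>, 0 on |11>.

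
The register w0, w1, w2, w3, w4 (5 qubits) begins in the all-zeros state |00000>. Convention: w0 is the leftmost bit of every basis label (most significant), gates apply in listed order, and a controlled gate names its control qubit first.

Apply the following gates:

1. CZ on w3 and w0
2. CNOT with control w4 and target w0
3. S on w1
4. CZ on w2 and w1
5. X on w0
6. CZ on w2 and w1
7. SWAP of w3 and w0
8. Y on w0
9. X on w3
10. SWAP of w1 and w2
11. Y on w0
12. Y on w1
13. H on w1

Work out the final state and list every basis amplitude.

After the circuit, the state carries amplitude sqrt(2)*I/2 on |00000>, -sqrt(2)*I/2 on |01000>, and 0 on every other basis state.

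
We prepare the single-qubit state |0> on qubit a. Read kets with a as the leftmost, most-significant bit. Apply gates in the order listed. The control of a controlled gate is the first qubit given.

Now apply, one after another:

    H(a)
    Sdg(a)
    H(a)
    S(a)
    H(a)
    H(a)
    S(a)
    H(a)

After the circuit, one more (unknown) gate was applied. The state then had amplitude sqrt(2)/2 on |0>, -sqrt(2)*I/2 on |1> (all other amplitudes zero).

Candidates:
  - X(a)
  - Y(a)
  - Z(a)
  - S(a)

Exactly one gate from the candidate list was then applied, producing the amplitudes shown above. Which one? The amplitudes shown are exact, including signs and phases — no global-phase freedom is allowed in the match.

The unique candidate consistent with the amplitudes is X(a).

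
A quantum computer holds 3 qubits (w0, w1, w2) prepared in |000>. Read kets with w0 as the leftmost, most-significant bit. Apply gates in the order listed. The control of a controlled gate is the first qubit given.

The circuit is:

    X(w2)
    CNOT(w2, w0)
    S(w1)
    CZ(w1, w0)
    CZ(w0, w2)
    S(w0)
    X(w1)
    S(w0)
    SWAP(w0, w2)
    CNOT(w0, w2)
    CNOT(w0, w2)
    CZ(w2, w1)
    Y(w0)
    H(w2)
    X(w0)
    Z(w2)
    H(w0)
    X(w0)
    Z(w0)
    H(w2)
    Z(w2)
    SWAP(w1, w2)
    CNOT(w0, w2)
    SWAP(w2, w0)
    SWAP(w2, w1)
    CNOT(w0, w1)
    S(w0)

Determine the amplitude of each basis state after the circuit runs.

The resulting statevector has amplitude -sqrt(2)*I/2 on |010>, sqrt(2)/2 on |110>, and 0 on every other basis state.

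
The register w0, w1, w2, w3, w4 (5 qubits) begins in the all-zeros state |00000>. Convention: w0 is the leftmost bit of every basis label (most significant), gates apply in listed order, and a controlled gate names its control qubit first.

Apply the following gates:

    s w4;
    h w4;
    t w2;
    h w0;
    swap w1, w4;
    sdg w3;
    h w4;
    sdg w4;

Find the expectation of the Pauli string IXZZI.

The expectation value of IXZZI is 1.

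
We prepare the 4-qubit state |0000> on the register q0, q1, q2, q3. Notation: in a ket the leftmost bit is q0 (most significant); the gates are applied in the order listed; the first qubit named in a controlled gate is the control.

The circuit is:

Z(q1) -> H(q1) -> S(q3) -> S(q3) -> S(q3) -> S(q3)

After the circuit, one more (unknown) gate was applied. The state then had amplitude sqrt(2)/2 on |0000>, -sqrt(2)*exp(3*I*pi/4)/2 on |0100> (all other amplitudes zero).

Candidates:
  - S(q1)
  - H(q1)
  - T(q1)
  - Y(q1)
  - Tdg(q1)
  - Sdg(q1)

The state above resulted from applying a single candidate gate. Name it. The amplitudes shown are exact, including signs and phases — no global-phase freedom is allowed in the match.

The applied gate was Tdg(q1). Key observation: the block from step 3 through step 6 cancels to the identity and can be dropped.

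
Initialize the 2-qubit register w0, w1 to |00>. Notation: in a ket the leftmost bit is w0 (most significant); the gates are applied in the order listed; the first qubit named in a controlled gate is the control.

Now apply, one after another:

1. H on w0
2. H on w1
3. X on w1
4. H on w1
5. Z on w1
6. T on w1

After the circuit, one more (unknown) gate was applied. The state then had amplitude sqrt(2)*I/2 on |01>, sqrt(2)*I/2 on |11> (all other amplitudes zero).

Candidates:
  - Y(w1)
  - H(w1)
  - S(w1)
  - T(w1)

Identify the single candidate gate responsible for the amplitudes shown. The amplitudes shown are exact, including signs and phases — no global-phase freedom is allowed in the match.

It was Y(w1) that produced the state shown. Key observation: gates 2-5 undo each other exactly, leaving only the rest of the circuit to track.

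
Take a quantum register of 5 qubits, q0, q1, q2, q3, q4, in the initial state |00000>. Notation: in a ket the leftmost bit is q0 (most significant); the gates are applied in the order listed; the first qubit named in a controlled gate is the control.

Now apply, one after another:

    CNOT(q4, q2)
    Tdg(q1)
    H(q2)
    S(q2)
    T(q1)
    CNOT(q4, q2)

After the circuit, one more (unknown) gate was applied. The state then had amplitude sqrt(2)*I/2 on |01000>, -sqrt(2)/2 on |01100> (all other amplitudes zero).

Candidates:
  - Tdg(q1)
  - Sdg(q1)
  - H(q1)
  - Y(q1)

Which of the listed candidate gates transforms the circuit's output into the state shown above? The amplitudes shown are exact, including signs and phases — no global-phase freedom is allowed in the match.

It was Y(q1) that produced the state shown.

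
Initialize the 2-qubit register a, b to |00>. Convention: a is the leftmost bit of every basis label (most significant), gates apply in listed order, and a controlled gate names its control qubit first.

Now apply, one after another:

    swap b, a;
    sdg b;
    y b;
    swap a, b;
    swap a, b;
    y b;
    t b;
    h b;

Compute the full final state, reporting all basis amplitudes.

After the circuit, the state carries amplitude sqrt(2)/2 on |00>, sqrt(2)/2 on |01>, 0 on |10>, 0 on |11>.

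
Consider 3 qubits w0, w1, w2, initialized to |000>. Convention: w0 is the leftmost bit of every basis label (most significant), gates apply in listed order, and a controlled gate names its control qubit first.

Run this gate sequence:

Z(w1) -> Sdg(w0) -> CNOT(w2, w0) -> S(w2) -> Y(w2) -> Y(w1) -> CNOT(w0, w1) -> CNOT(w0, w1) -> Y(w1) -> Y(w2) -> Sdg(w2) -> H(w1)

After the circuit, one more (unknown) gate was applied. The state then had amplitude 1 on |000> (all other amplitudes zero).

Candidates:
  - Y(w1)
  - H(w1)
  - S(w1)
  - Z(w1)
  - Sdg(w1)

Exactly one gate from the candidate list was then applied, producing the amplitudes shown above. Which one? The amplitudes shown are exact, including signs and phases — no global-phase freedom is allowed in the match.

The applied gate was H(w1). Key observation: steps 4-11 multiply out to the identity, so the circuit reduces to the remaining gates.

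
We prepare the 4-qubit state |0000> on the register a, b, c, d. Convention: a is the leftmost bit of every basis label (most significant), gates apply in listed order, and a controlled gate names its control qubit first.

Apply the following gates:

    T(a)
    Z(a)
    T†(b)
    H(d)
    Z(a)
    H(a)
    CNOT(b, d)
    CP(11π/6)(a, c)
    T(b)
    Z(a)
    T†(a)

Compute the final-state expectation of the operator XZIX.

The observable XZIX averages to -sqrt(2)/2.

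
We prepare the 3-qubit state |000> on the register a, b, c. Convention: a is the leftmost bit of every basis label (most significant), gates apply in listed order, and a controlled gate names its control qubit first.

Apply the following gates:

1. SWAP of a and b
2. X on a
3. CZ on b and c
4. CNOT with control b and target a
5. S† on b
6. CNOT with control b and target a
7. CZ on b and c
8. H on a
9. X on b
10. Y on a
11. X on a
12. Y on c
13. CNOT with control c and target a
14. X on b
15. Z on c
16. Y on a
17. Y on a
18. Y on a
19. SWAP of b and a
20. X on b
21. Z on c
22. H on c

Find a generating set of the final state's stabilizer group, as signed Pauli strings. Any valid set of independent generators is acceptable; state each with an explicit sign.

The stabilizer group can be generated by -IXI, -IIX, +ZII, among other valid generating sets.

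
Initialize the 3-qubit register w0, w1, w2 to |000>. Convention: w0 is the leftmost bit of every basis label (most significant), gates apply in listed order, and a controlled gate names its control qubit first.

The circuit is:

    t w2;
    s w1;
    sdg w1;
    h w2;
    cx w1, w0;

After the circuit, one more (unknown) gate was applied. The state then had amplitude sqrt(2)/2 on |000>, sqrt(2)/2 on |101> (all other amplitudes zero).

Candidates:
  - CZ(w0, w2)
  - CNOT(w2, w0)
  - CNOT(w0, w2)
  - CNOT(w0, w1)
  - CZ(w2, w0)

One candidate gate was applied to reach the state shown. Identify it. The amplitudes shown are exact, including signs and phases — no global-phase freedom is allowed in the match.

It was CNOT(w2, w0) that produced the state shown. Key observation: steps 2-3 multiply out to the identity, so the circuit reduces to the remaining gates.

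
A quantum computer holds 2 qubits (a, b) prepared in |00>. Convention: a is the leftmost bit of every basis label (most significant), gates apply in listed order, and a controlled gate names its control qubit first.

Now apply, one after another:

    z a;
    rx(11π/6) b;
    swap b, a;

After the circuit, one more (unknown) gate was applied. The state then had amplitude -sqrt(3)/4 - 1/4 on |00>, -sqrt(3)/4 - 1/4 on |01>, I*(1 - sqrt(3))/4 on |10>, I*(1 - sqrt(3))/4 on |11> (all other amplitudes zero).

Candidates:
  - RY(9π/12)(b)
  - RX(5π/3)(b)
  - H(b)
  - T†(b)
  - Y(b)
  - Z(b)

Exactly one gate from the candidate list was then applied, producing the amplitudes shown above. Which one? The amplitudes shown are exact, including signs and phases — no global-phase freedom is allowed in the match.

The applied gate was H(b).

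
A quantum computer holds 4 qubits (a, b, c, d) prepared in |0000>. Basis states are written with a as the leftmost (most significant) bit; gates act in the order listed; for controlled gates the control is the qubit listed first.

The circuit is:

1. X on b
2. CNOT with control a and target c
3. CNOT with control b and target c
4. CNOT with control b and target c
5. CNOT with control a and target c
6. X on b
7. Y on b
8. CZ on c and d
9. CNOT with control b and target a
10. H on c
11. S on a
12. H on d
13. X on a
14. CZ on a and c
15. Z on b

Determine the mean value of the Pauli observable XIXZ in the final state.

The expectation value of XIXZ is 0. Key observation: gates 1-6 undo each other exactly, leaving only the rest of the circuit to track.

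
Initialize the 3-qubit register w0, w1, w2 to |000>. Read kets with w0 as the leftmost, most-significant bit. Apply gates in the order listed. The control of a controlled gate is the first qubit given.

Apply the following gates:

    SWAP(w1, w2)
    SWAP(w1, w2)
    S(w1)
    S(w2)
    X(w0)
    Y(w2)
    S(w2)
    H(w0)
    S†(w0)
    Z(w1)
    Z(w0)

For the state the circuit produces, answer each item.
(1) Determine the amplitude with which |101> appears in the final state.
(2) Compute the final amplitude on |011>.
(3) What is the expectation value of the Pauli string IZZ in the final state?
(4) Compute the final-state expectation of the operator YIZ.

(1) The amplitude on |101> is sqrt(2)*I/2.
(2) |011> carries amplitude 0 in the final state.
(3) In the final state, IZZ has expectation -1.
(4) In the final state, YIZ has expectation 1.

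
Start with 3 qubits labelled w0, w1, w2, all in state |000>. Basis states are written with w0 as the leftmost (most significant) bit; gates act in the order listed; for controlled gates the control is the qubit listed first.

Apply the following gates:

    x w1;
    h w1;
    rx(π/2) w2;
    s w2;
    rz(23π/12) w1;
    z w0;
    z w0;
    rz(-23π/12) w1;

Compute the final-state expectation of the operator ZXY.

The expectation value of ZXY is 0.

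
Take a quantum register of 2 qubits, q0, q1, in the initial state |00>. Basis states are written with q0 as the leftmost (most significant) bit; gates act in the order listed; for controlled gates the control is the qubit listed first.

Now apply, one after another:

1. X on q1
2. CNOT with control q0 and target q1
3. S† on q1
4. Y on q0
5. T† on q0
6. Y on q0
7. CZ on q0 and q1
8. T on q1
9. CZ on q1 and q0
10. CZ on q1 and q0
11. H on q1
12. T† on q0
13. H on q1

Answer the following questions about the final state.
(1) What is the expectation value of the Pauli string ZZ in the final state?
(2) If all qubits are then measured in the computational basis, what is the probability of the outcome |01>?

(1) In the final state, ZZ has expectation -1.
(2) A full measurement returns |01> with probability 1.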